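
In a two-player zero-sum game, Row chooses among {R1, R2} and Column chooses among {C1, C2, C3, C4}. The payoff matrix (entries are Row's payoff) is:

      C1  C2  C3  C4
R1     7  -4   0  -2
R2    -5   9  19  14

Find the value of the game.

Row minima: R1 → -4, R2 → -5; maximin = -4.
Column maxima: C1 → 7, C2 → 9, C3 → 19, C4 → 14; minimax = 7.
-4 ≠ 7, so there is no saddle point; optimal play is mixed.
C3 is strictly dominated by C2 (it gives Row strictly more in every row), so Column never plays it.
C4 is strictly dominated by C2 (it gives Row strictly more in every row), so Column never plays it.
On the remaining 2×2 (R1, R2 vs C1, C2):
Let Row play R1 with probability p. Expected payoff against C1: 7p + (-5)(1−p) = 12p − 5; against C2: (-4)p + 9(1−p) = −13p + 9.
Setting these equal: 12p − 5 = −13p + 9 ⇒ 25p = 14 ⇒ p = 14/25, and the value is (12)·(14/25) − 5 = 43/25.
For Column: with q = P(C1), equating R1's and R2's payoffs gives 11q − 4 = −14q + 9 ⇒ q = 13/25.

43/25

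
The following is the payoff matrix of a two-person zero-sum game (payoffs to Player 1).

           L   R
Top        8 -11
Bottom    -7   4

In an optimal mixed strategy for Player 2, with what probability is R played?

1/2

Row minima: Top → -11, Bottom → -7; maximin = -7.
Column maxima: L → 8, R → 4; minimax = 4.
-7 ≠ 4, so there is no saddle point; optimal play is mixed.
Let Player 1 play Top with probability p. Expected payoff against L: 8p + (-7)(1−p) = 15p − 7; against R: (-11)p + 4(1−p) = −15p + 4.
Setting these equal: 15p − 7 = −15p + 4 ⇒ 30p = 11 ⇒ p = 11/30, and the value is (15)·(11/30) − 7 = -3/2.
For Player 2: with q = P(L), equating Top's and Bottom's payoffs gives 19q − 11 = −11q + 4 ⇒ q = 1/2.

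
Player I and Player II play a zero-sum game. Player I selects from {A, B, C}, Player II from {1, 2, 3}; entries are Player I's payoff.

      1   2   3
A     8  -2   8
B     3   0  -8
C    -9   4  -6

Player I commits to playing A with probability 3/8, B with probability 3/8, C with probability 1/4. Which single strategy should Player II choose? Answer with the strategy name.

3

If Player II plays 1, Player I's expected payoff is (3/8)·8 + (3/8)·3 + (1/4)·(-9) = 15/8.
If Player II plays 2, Player I's expected payoff is (3/8)·(-2) + (3/8)·0 + (1/4)·4 = 1/4.
If Player II plays 3, Player I's expected payoff is (3/8)·8 + (3/8)·(-8) + (1/4)·(-6) = -3/2.
Player II minimizes Player I's payoff; the smallest is -3/2, so the best response is 3.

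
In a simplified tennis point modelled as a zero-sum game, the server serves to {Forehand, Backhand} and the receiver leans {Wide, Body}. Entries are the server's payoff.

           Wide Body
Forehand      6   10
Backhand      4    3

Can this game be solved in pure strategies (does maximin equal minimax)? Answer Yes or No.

Row minima: Forehand → 6, Backhand → 3; maximin = 6.
Column maxima: Wide → 6, Body → 10; minimax = 6.
maximin = minimax = 6, so a saddle point exists.

Yes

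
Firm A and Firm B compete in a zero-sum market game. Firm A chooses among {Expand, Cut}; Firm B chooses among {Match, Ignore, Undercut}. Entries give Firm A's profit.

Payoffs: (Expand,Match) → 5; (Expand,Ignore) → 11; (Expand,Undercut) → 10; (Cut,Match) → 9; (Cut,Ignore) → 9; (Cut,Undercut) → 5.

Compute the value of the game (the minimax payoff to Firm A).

65/9

Row minima: Expand → 5, Cut → 5; maximin = 5.
Column maxima: Match → 9, Ignore → 11, Undercut → 10; minimax = 9.
5 ≠ 9, so there is no saddle point; optimal play is mixed.
Ignore is strictly dominated by Undercut (it gives Firm A strictly more in every row), so Firm B never plays it.
On the remaining 2×2 (Expand, Cut vs Match, Undercut):
Let Firm A play Expand with probability p. Expected payoff against Match: 5p + 9(1−p) = −4p + 9; against Undercut: 10p + 5(1−p) = 5p + 5.
Setting these equal: −4p + 9 = 5p + 5 ⇒ −9p = -4 ⇒ p = 4/9, and the value is (-4)·(4/9) + 9 = 65/9.
For Firm B: with q = P(Match), equating Expand's and Cut's payoffs gives −5q + 10 = 4q + 5 ⇒ q = 5/9.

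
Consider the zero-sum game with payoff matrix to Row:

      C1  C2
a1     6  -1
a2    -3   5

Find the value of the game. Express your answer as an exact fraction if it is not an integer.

Row minima: a1 → -1, a2 → -3; maximin = -1.
Column maxima: C1 → 6, C2 → 5; minimax = 5.
-1 ≠ 5, so there is no saddle point; optimal play is mixed.
Let Row play a1 with probability p. Expected payoff against C1: 6p + (-3)(1−p) = 9p − 3; against C2: (-1)p + 5(1−p) = −6p + 5.
Setting these equal: 9p − 3 = −6p + 5 ⇒ 15p = 8 ⇒ p = 8/15, and the value is (9)·(8/15) − 3 = 9/5.
For Column: with q = P(C1), equating a1's and a2's payoffs gives 7q − 1 = −8q + 5 ⇒ q = 2/5.

9/5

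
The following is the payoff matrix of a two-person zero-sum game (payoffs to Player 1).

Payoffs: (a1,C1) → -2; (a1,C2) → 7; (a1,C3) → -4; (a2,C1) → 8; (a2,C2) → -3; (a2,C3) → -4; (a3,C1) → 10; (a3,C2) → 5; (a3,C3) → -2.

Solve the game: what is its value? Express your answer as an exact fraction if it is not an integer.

Row minima: a1 → -4, a2 → -4, a3 → -2; maximin = -2.
Column maxima: C1 → 10, C2 → 7, C3 → -2; minimax = -2.
Since maximin = minimax = -2, there is a saddle point and the value is -2.

-2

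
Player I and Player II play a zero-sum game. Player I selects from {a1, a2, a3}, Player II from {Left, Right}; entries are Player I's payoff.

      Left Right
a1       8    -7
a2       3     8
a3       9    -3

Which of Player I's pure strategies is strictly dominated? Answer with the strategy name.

a3 gives a strictly higher payoff than a1 against every column: 9 > 8, -3 > -7.
So a1 is strictly dominated and Player I never plays it.

a1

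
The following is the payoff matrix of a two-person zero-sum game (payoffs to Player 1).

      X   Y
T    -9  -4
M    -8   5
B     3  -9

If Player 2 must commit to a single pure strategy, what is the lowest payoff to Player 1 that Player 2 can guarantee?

3

Column maxima: X → 3, Y → 5.
The smallest of these is 3.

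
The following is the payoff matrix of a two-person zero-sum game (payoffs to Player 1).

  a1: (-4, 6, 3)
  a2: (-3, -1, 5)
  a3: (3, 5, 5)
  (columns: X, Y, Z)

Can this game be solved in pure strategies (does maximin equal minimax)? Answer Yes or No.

Yes

Row minima: a1 → -4, a2 → -3, a3 → 3; maximin = 3.
Column maxima: X → 3, Y → 6, Z → 5; minimax = 3.
maximin = minimax = 3, so a saddle point exists.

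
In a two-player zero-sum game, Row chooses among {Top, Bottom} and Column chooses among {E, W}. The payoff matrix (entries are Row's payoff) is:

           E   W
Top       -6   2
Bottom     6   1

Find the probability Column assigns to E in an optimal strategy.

1/13

Row minima: Top → -6, Bottom → 1; maximin = 1.
Column maxima: E → 6, W → 2; minimax = 2.
1 ≠ 2, so there is no saddle point; optimal play is mixed.
Let Row play Top with probability p. Expected payoff against E: (-6)p + 6(1−p) = −12p + 6; against W: 2p + 1(1−p) = p + 1.
Setting these equal: −12p + 6 = p + 1 ⇒ −13p = -5 ⇒ p = 5/13, and the value is (-12)·(5/13) + 6 = 18/13.
For Column: with q = P(E), equating Top's and Bottom's payoffs gives −8q + 2 = 5q + 1 ⇒ q = 1/13.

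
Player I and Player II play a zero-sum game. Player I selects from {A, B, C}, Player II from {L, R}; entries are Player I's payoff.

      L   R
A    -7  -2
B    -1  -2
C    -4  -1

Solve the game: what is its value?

Row minima: A → -7, B → -2, C → -4; maximin = -2.
Column maxima: L → -1, R → -1; minimax = -1.
-2 ≠ -1, so there is no saddle point; optimal play is mixed.
A is strictly dominated by C, so Player I never plays it.
On the remaining 2×2 (B, C vs L, R):
Let Player I play B with probability p. Expected payoff against L: (-1)p + (-4)(1−p) = 3p − 4; against R: (-2)p + (-1)(1−p) = −p − 1.
Setting these equal: 3p − 4 = −p − 1 ⇒ 4p = 3 ⇒ p = 3/4, and the value is (3)·(3/4) − 4 = -7/4.
For Player II: with q = P(L), equating B's and C's payoffs gives q − 2 = −3q − 1 ⇒ q = 1/4.

-7/4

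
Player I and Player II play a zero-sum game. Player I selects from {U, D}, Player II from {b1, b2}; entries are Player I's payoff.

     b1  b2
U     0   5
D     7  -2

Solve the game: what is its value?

5/2

Row minima: U → 0, D → -2; maximin = 0.
Column maxima: b1 → 7, b2 → 5; minimax = 5.
0 ≠ 5, so there is no saddle point; optimal play is mixed.
Let Player I play U with probability p. Expected payoff against b1: 0p + 7(1−p) = −7p + 7; against b2: 5p + (-2)(1−p) = 7p − 2.
Setting these equal: −7p + 7 = 7p − 2 ⇒ −14p = -9 ⇒ p = 9/14, and the value is (-7)·(9/14) + 7 = 5/2.
For Player II: with q = P(b1), equating U's and D's payoffs gives −5q + 5 = 9q − 2 ⇒ q = 1/2.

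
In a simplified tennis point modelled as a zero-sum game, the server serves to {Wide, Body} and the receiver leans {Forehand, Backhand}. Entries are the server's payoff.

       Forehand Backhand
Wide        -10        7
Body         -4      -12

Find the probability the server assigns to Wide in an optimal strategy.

8/25

Row minima: Wide → -10, Body → -12; maximin = -10.
Column maxima: Forehand → -4, Backhand → 7; minimax = -4.
-10 ≠ -4, so there is no saddle point; optimal play is mixed.
Let the server play Wide with probability p. Expected payoff against Forehand: (-10)p + (-4)(1−p) = −6p − 4; against Backhand: 7p + (-12)(1−p) = 19p − 12.
Setting these equal: −6p − 4 = 19p − 12 ⇒ −25p = -8 ⇒ p = 8/25, and the value is (-6)·(8/25) − 4 = -148/25.
For the receiver: with q = P(Forehand), equating Wide's and Body's payoffs gives −17q + 7 = 8q − 12 ⇒ q = 19/25.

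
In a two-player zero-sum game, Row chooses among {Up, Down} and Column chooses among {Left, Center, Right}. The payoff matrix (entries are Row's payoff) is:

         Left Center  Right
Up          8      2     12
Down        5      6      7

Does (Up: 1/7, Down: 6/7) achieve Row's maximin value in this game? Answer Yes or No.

Against Left this mix gives (1/7)·8 + (6/7)·5 = 38/7.
Against Center this mix gives (1/7)·2 + (6/7)·6 = 38/7.
Against Right this mix gives (1/7)·12 + (6/7)·7 = 54/7.
All of Column's active replies (Left, Center) yield 38/7, and no column does worse for Row. The mix makes Column indifferent and guarantees 38/7, so it is optimal.

Yes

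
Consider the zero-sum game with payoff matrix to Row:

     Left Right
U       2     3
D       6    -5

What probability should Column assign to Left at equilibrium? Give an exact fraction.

2/3

Row minima: U → 2, D → -5; maximin = 2.
Column maxima: Left → 6, Right → 3; minimax = 3.
2 ≠ 3, so there is no saddle point; optimal play is mixed.
Let Row play U with probability p. Expected payoff against Left: 2p + 6(1−p) = −4p + 6; against Right: 3p + (-5)(1−p) = 8p − 5.
Setting these equal: −4p + 6 = 8p − 5 ⇒ −12p = -11 ⇒ p = 11/12, and the value is (-4)·(11/12) + 6 = 7/3.
For Column: with q = P(Left), equating U's and D's payoffs gives −q + 3 = 11q − 5 ⇒ q = 2/3.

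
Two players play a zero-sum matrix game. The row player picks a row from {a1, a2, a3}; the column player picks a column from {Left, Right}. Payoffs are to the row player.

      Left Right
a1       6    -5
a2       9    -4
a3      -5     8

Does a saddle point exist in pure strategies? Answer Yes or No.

No

Row minima: a1 → -5, a2 → -4, a3 → -5; maximin = -4.
Column maxima: Left → 9, Right → 8; minimax = 8.
-4 ≠ 8, so no pure-strategy equilibrium exists.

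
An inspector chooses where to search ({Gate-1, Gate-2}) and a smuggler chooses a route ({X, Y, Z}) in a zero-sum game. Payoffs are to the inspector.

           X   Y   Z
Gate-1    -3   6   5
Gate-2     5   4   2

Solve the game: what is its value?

31/11

Row minima: Gate-1 → -3, Gate-2 → 2; maximin = 2.
Column maxima: X → 5, Y → 6, Z → 5; minimax = 5.
2 ≠ 5, so there is no saddle point; optimal play is mixed.
Y is strictly dominated by Z (it gives the inspector strictly more in every row), so the smuggler never plays it.
On the remaining 2×2 (Gate-1, Gate-2 vs X, Z):
Let the inspector play Gate-1 with probability p. Expected payoff against X: (-3)p + 5(1−p) = −8p + 5; against Z: 5p + 2(1−p) = 3p + 2.
Setting these equal: −8p + 5 = 3p + 2 ⇒ −11p = -3 ⇒ p = 3/11, and the value is (-8)·(3/11) + 5 = 31/11.
For the smuggler: with q = P(X), equating Gate-1's and Gate-2's payoffs gives −8q + 5 = 3q + 2 ⇒ q = 3/11.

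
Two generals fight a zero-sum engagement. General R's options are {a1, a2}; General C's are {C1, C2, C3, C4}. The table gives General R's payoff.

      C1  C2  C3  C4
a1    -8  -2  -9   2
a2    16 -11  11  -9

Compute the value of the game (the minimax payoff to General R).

Row minima: a1 → -9, a2 → -11; maximin = -9.
Column maxima: C1 → 16, C2 → -2, C3 → 11, C4 → 2; minimax = -2.
-9 ≠ -2, so there is no saddle point; optimal play is mixed.
C1 is strictly dominated by C3 (it gives General R strictly more in every row), so General C never plays it.
C4 is strictly dominated by C2 (it gives General R strictly more in every row), so General C never plays it.
On the remaining 2×2 (a1, a2 vs C2, C3):
Let General R play a1 with probability p. Expected payoff against C2: (-2)p + (-11)(1−p) = 9p − 11; against C3: (-9)p + 11(1−p) = −20p + 11.
Setting these equal: 9p − 11 = −20p + 11 ⇒ 29p = 22 ⇒ p = 22/29, and the value is (9)·(22/29) − 11 = -121/29.
For General C: with q = P(C2), equating a1's and a2's payoffs gives 7q − 9 = −22q + 11 ⇒ q = 20/29.

-121/29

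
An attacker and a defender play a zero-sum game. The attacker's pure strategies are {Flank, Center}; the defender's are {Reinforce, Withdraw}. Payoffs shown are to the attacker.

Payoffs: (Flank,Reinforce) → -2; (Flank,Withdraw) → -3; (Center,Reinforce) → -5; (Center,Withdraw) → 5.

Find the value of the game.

Row minima: Flank → -3, Center → -5; maximin = -3.
Column maxima: Reinforce → -2, Withdraw → 5; minimax = -2.
-3 ≠ -2, so there is no saddle point; optimal play is mixed.
Let the attacker play Flank with probability p. Expected payoff against Reinforce: (-2)p + (-5)(1−p) = 3p − 5; against Withdraw: (-3)p + 5(1−p) = −8p + 5.
Setting these equal: 3p − 5 = −8p + 5 ⇒ 11p = 10 ⇒ p = 10/11, and the value is (3)·(10/11) − 5 = -25/11.
For the defender: with q = P(Reinforce), equating Flank's and Center's payoffs gives q − 3 = −10q + 5 ⇒ q = 8/11.

-25/11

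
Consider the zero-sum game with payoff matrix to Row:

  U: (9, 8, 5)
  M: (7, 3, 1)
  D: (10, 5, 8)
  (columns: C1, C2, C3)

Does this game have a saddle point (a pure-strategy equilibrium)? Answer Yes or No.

No

Row minima: U → 5, M → 1, D → 5; maximin = 5.
Column maxima: C1 → 10, C2 → 8, C3 → 8; minimax = 8.
5 ≠ 8, so no pure-strategy equilibrium exists.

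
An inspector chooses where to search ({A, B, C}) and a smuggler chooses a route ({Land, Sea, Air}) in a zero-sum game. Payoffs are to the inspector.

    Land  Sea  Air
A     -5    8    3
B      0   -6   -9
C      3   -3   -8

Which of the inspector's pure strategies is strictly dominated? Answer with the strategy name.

C gives a strictly higher payoff than B against every column: 3 > 0, -3 > -6, -8 > -9.
So B is strictly dominated and the inspector never plays it.

B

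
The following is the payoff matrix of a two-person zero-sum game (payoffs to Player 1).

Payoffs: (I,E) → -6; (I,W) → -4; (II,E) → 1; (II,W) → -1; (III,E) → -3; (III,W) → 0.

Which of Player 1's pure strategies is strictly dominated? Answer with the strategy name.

I

II gives a strictly higher payoff than I against every column: 1 > -6, -1 > -4.
So I is strictly dominated and Player 1 never plays it.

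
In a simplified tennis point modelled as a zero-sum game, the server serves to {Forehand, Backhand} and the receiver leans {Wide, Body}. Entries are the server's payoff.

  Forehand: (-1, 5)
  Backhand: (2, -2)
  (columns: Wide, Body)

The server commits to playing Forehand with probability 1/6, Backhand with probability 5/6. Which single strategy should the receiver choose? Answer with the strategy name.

Body

If the receiver plays Wide, the server's expected payoff is (1/6)·(-1) + (5/6)·2 = 3/2.
If the receiver plays Body, the server's expected payoff is (1/6)·5 + (5/6)·(-2) = -5/6.
The receiver minimizes the server's payoff; the smallest is -5/6, so the best response is Body.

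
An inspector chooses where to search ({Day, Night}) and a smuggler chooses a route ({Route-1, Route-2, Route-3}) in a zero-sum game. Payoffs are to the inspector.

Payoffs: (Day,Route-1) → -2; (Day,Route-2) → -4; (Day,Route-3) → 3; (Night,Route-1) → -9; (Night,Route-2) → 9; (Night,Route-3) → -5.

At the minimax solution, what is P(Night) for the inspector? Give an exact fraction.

1/10

Row minima: Day → -4, Night → -9; maximin = -4.
Column maxima: Route-1 → -2, Route-2 → 9, Route-3 → 3; minimax = -2.
-4 ≠ -2, so there is no saddle point; optimal play is mixed.
Route-3 is strictly dominated by Route-1 (it gives the inspector strictly more in every row), so the smuggler never plays it.
On the remaining 2×2 (Day, Night vs Route-1, Route-2):
Let the inspector play Day with probability p. Expected payoff against Route-1: (-2)p + (-9)(1−p) = 7p − 9; against Route-2: (-4)p + 9(1−p) = −13p + 9.
Setting these equal: 7p − 9 = −13p + 9 ⇒ 20p = 18 ⇒ p = 9/10, and the value is (7)·(9/10) − 9 = -27/10.
For the smuggler: with q = P(Route-1), equating Day's and Night's payoffs gives 2q − 4 = −18q + 9 ⇒ q = 13/20.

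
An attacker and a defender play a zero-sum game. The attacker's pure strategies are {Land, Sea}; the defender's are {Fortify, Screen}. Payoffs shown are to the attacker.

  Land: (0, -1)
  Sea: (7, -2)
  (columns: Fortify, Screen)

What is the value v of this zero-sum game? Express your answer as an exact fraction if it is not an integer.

Row minima: Land → -1, Sea → -2; maximin = -1.
Column maxima: Fortify → 7, Screen → -1; minimax = -1.
Since maximin = minimax = -1, there is a saddle point and the value is -1.

-1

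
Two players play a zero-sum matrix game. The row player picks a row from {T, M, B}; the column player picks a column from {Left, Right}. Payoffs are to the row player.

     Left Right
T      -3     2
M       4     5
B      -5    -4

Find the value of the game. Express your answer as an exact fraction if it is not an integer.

4

Row minima: T → -3, M → 4, B → -5; maximin = 4.
Column maxima: Left → 4, Right → 5; minimax = 4.
Since maximin = minimax = 4, there is a saddle point and the value is 4.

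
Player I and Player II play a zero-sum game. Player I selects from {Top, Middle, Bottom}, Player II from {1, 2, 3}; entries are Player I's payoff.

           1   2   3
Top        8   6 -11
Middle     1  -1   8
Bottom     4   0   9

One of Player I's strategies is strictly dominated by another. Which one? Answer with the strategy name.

Middle

Bottom gives a strictly higher payoff than Middle against every column: 4 > 1, 0 > -1, 9 > 8.
So Middle is strictly dominated and Player I never plays it.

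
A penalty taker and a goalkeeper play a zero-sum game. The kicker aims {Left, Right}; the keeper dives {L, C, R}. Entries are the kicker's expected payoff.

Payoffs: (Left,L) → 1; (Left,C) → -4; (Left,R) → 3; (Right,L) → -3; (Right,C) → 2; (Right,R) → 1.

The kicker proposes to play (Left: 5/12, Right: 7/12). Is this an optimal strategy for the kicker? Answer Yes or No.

Against L this mix gives (5/12)·1 + (7/12)·(-3) = -4/3.
Against C this mix gives (5/12)·(-4) + (7/12)·2 = -1/2.
Against R this mix gives (5/12)·3 + (7/12)·1 = 11/6.
The keeper will play L, holding the kicker to -4/3. Shifting weight toward the row that does better against L would raise this floor (the equalizing mix achieves -1 against both L and C), so the proposed strategy is not optimal.

No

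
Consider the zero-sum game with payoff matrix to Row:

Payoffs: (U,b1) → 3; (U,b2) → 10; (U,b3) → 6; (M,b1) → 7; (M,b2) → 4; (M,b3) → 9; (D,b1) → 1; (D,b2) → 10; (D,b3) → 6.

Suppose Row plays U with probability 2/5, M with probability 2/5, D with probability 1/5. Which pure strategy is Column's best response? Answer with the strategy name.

If Column plays b1, Row's expected payoff is (2/5)·3 + (2/5)·7 + (1/5)·1 = 21/5.
If Column plays b2, Row's expected payoff is (2/5)·10 + (2/5)·4 + (1/5)·10 = 38/5.
If Column plays b3, Row's expected payoff is (2/5)·6 + (2/5)·9 + (1/5)·6 = 36/5.
Column minimizes Row's payoff; the smallest is 21/5, so the best response is b1.

b1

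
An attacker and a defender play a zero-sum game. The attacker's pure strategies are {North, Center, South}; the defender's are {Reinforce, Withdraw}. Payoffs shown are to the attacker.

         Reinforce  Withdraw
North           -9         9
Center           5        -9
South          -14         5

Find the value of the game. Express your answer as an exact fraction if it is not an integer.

-9/8

Row minima: North → -9, Center → -9, South → -14; maximin = -9.
Column maxima: Reinforce → 5, Withdraw → 9; minimax = 5.
-9 ≠ 5, so there is no saddle point; optimal play is mixed.
South is strictly dominated by North, so the attacker never plays it.
On the remaining 2×2 (North, Center vs Reinforce, Withdraw):
Let the attacker play North with probability p. Expected payoff against Reinforce: (-9)p + 5(1−p) = −14p + 5; against Withdraw: 9p + (-9)(1−p) = 18p − 9.
Setting these equal: −14p + 5 = 18p − 9 ⇒ −32p = -14 ⇒ p = 7/16, and the value is (-14)·(7/16) + 5 = -9/8.
For the defender: with q = P(Reinforce), equating North's and Center's payoffs gives −18q + 9 = 14q − 9 ⇒ q = 9/16.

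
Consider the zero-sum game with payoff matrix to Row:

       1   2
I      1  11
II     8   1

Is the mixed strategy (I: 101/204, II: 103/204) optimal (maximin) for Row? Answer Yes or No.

Against 1 this mix gives (101/204)·1 + (103/204)·8 = 925/204.
Against 2 this mix gives (101/204)·11 + (103/204)·1 = 607/102.
Column will play 1, holding Row to 925/204. Shifting weight toward the row that does better against 1 would raise this floor (the equalizing mix achieves 87/17 against both 1 and 2), so the proposed strategy is not optimal.

No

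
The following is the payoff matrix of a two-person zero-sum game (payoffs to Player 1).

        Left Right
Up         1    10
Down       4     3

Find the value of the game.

Row minima: Up → 1, Down → 3; maximin = 3.
Column maxima: Left → 4, Right → 10; minimax = 4.
3 ≠ 4, so there is no saddle point; optimal play is mixed.
Let Player 1 play Up with probability p. Expected payoff against Left: 1p + 4(1−p) = −3p + 4; against Right: 10p + 3(1−p) = 7p + 3.
Setting these equal: −3p + 4 = 7p + 3 ⇒ −10p = -1 ⇒ p = 1/10, and the value is (-3)·(1/10) + 4 = 37/10.
For Player 2: with q = P(Left), equating Up's and Down's payoffs gives −9q + 10 = q + 3 ⇒ q = 7/10.

37/10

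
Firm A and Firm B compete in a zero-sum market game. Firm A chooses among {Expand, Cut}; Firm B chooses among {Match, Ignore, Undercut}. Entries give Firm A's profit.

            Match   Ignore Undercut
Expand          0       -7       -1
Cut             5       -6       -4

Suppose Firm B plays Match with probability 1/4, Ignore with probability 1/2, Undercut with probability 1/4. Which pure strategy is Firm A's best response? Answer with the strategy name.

Cut

Expected payoff of Expand: (1/4)·0 + (1/2)·(-7) + (1/4)·(-1) = -15/4.
Expected payoff of Cut: (1/4)·5 + (1/2)·(-6) + (1/4)·(-4) = -11/4.
The largest is -11/4, so Firm A's best response is Cut.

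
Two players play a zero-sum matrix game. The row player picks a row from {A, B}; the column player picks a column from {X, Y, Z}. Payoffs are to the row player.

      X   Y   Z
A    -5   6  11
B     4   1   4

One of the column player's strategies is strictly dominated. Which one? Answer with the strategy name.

Y holds the row player's payoff strictly below Z in every row: 6 < 11, 1 < 4.
So Z is strictly dominated for the column player.

Z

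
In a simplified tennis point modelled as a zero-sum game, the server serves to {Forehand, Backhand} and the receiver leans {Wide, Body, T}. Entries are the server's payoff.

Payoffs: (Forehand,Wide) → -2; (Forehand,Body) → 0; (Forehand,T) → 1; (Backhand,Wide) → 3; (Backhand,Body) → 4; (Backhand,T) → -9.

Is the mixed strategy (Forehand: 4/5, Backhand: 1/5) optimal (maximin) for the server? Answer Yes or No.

Against Wide this mix gives (4/5)·(-2) + (1/5)·3 = -1.
Against Body this mix gives (4/5)·0 + (1/5)·4 = 4/5.
Against T this mix gives (4/5)·1 + (1/5)·(-9) = -1.
All of the receiver's active replies (Wide, T) yield -1, and no column does worse for the server. The mix makes the receiver indifferent and guarantees -1, so it is optimal.

Yes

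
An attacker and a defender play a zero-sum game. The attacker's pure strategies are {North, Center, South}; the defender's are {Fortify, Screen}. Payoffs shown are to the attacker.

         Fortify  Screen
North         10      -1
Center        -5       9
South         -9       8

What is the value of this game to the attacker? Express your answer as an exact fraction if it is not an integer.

17/5

Row minima: North → -1, Center → -5, South → -9; maximin = -1.
Column maxima: Fortify → 10, Screen → 9; minimax = 9.
-1 ≠ 9, so there is no saddle point; optimal play is mixed.
South is strictly dominated by Center, so the attacker never plays it.
On the remaining 2×2 (North, Center vs Fortify, Screen):
Let the attacker play North with probability p. Expected payoff against Fortify: 10p + (-5)(1−p) = 15p − 5; against Screen: (-1)p + 9(1−p) = −10p + 9.
Setting these equal: 15p − 5 = −10p + 9 ⇒ 25p = 14 ⇒ p = 14/25, and the value is (15)·(14/25) − 5 = 17/5.
For the defender: with q = P(Fortify), equating North's and Center's payoffs gives 11q − 1 = −14q + 9 ⇒ q = 2/5.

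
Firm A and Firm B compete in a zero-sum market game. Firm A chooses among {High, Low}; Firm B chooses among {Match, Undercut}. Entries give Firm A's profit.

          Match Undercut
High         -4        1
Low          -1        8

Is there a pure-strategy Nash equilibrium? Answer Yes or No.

Yes

Row minima: High → -4, Low → -1; maximin = -1.
Column maxima: Match → -1, Undercut → 8; minimax = -1.
maximin = minimax = -1, so a saddle point exists.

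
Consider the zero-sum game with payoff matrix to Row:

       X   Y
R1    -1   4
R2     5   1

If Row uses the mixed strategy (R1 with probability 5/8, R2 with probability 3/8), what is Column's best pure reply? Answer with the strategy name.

X

If Column plays X, Row's expected payoff is (5/8)·(-1) + (3/8)·5 = 5/4.
If Column plays Y, Row's expected payoff is (5/8)·4 + (3/8)·1 = 23/8.
Column minimizes Row's payoff; the smallest is 5/4, so the best response is X.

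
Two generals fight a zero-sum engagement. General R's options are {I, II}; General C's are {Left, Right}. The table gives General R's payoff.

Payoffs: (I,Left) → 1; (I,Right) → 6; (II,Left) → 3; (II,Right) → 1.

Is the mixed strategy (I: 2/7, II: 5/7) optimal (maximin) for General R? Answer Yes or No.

Yes

Against Left this mix gives (2/7)·1 + (5/7)·3 = 17/7.
Against Right this mix gives (2/7)·6 + (5/7)·1 = 17/7.
All of General C's active replies (Left, Right) yield 17/7, and no column does worse for General R. The mix makes General C indifferent and guarantees 17/7, so it is optimal.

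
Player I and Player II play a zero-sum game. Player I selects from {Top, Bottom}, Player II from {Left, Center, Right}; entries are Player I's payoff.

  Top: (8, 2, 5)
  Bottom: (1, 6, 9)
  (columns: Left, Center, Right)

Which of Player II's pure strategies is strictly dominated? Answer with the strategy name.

Right

Center holds Player I's payoff strictly below Right in every row: 2 < 5, 6 < 9.
So Right is strictly dominated for Player II.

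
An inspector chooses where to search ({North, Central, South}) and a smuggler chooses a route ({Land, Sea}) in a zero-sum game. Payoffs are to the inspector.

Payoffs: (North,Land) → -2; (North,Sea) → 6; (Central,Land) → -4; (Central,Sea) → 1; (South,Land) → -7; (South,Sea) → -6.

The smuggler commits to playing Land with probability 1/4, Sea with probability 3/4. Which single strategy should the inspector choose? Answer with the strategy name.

Expected payoff of North: (1/4)·(-2) + (3/4)·6 = 4.
Expected payoff of Central: (1/4)·(-4) + (3/4)·1 = -1/4.
Expected payoff of South: (1/4)·(-7) + (3/4)·(-6) = -25/4.
The largest is 4, so the inspector's best response is North.

North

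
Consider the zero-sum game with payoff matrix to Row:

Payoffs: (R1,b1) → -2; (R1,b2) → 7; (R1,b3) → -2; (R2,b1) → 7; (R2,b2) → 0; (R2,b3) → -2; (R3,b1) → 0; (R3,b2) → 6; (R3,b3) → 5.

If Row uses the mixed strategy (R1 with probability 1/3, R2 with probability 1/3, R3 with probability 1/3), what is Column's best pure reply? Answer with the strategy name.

If Column plays b1, Row's expected payoff is (1/3)·(-2) + (1/3)·7 + (1/3)·0 = 5/3.
If Column plays b2, Row's expected payoff is (1/3)·7 + (1/3)·0 + (1/3)·6 = 13/3.
If Column plays b3, Row's expected payoff is (1/3)·(-2) + (1/3)·(-2) + (1/3)·5 = 1/3.
Column minimizes Row's payoff; the smallest is 1/3, so the best response is b3.

b3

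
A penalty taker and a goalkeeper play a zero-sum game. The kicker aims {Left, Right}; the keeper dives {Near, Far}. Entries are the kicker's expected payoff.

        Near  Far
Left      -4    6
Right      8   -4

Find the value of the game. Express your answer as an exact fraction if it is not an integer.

Row minima: Left → -4, Right → -4; maximin = -4.
Column maxima: Near → 8, Far → 6; minimax = 6.
-4 ≠ 6, so there is no saddle point; optimal play is mixed.
Let the kicker play Left with probability p. Expected payoff against Near: (-4)p + 8(1−p) = −12p + 8; against Far: 6p + (-4)(1−p) = 10p − 4.
Setting these equal: −12p + 8 = 10p − 4 ⇒ −22p = -12 ⇒ p = 6/11, and the value is (-12)·(6/11) + 8 = 16/11.
For the keeper: with q = P(Near), equating Left's and Right's payoffs gives −10q + 6 = 12q − 4 ⇒ q = 5/11.

16/11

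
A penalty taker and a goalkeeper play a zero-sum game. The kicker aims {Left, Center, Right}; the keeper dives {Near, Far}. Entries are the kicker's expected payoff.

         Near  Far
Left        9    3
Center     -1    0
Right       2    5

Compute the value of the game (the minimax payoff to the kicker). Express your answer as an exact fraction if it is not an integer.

Row minima: Left → 3, Center → -1, Right → 2; maximin = 3.
Column maxima: Near → 9, Far → 5; minimax = 5.
3 ≠ 5, so there is no saddle point; optimal play is mixed.
Center is strictly dominated by Left, so the kicker never plays it.
On the remaining 2×2 (Left, Right vs Near, Far):
Let the kicker play Left with probability p. Expected payoff against Near: 9p + 2(1−p) = 7p + 2; against Far: 3p + 5(1−p) = −2p + 5.
Setting these equal: 7p + 2 = −2p + 5 ⇒ 9p = 3 ⇒ p = 1/3, and the value is (7)·(1/3) + 2 = 13/3.
For the keeper: with q = P(Near), equating Left's and Right's payoffs gives 6q + 3 = −3q + 5 ⇒ q = 2/9.

13/3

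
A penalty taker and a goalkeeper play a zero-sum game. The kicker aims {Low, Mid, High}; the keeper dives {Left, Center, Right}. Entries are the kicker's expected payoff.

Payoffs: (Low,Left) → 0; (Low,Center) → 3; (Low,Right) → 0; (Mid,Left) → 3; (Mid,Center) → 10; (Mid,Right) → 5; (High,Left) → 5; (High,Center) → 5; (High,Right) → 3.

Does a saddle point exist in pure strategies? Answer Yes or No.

No

Row minima: Low → 0, Mid → 3, High → 3; maximin = 3.
Column maxima: Left → 5, Center → 10, Right → 5; minimax = 5.
3 ≠ 5, so no pure-strategy equilibrium exists.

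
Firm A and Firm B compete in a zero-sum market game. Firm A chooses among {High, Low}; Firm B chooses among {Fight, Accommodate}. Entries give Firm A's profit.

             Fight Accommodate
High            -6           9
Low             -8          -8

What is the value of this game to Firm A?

-6

Row minima: High → -6, Low → -8; maximin = -6.
Column maxima: Fight → -6, Accommodate → 9; minimax = -6.
Since maximin = minimax = -6, there is a saddle point and the value is -6.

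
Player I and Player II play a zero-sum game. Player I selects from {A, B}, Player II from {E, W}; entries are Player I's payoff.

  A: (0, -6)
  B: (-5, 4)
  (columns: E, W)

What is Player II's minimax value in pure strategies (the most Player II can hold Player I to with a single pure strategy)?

Column maxima: E → 0, W → 4.
The smallest of these is 0.

0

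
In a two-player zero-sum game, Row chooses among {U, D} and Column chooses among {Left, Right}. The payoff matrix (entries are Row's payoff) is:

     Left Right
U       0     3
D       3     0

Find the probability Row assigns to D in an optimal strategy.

1/2

Row minima: U → 0, D → 0; maximin = 0.
Column maxima: Left → 3, Right → 3; minimax = 3.
0 ≠ 3, so there is no saddle point; optimal play is mixed.
Let Row play U with probability p. Expected payoff against Left: 0p + 3(1−p) = −3p + 3; against Right: 3p + 0(1−p) = 3p.
Setting these equal: −3p + 3 = 3p ⇒ −6p = -3 ⇒ p = 1/2, and the value is (-3)·(1/2) + 3 = 3/2.
For Column: with q = P(Left), equating U's and D's payoffs gives −3q + 3 = 3q ⇒ q = 1/2.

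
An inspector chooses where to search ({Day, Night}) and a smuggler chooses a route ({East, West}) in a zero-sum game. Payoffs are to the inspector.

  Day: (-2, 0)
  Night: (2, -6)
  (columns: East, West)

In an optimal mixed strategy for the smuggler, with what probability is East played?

3/5

Row minima: Day → -2, Night → -6; maximin = -2.
Column maxima: East → 2, West → 0; minimax = 0.
-2 ≠ 0, so there is no saddle point; optimal play is mixed.
Let the inspector play Day with probability p. Expected payoff against East: (-2)p + 2(1−p) = −4p + 2; against West: 0p + (-6)(1−p) = 6p − 6.
Setting these equal: −4p + 2 = 6p − 6 ⇒ −10p = -8 ⇒ p = 4/5, and the value is (-4)·(4/5) + 2 = -6/5.
For the smuggler: with q = P(East), equating Day's and Night's payoffs gives −2q = 8q − 6 ⇒ q = 3/5.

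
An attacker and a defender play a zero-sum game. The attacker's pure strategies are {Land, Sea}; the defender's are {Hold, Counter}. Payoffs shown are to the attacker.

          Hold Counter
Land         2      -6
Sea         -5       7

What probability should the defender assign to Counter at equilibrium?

Row minima: Land → -6, Sea → -5; maximin = -5.
Column maxima: Hold → 2, Counter → 7; minimax = 2.
-5 ≠ 2, so there is no saddle point; optimal play is mixed.
Let the attacker play Land with probability p. Expected payoff against Hold: 2p + (-5)(1−p) = 7p − 5; against Counter: (-6)p + 7(1−p) = −13p + 7.
Setting these equal: 7p − 5 = −13p + 7 ⇒ 20p = 12 ⇒ p = 3/5, and the value is (7)·(3/5) − 5 = -4/5.
For the defender: with q = P(Hold), equating Land's and Sea's payoffs gives 8q − 6 = −12q + 7 ⇒ q = 13/20.

7/20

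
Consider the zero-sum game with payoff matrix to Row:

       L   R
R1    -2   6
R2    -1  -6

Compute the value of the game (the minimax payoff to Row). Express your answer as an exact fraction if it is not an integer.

Row minima: R1 → -2, R2 → -6; maximin = -2.
Column maxima: L → -1, R → 6; minimax = -1.
-2 ≠ -1, so there is no saddle point; optimal play is mixed.
Let Row play R1 with probability p. Expected payoff against L: (-2)p + (-1)(1−p) = −p − 1; against R: 6p + (-6)(1−p) = 12p − 6.
Setting these equal: −p − 1 = 12p − 6 ⇒ −13p = -5 ⇒ p = 5/13, and the value is (-1)·(5/13) − 1 = -18/13.
For Column: with q = P(L), equating R1's and R2's payoffs gives −8q + 6 = 5q − 6 ⇒ q = 12/13.

-18/13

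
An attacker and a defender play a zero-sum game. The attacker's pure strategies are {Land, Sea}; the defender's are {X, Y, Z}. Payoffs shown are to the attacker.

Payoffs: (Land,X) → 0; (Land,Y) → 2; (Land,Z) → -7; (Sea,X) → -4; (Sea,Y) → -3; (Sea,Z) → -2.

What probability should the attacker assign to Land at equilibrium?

2/9

Row minima: Land → -7, Sea → -4; maximin = -4.
Column maxima: X → 0, Y → 2, Z → -2; minimax = -2.
-4 ≠ -2, so there is no saddle point; optimal play is mixed.
Y is strictly dominated by X (it gives the attacker strictly more in every row), so the defender never plays it.
On the remaining 2×2 (Land, Sea vs X, Z):
Let the attacker play Land with probability p. Expected payoff against X: 0p + (-4)(1−p) = 4p − 4; against Z: (-7)p + (-2)(1−p) = −5p − 2.
Setting these equal: 4p − 4 = −5p − 2 ⇒ 9p = 2 ⇒ p = 2/9, and the value is (4)·(2/9) − 4 = -28/9.
For the defender: with q = P(X), equating Land's and Sea's payoffs gives 7q − 7 = −2q − 2 ⇒ q = 5/9.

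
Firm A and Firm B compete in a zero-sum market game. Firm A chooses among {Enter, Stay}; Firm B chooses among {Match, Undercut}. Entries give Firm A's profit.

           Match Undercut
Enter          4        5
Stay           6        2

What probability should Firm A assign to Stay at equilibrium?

Row minima: Enter → 4, Stay → 2; maximin = 4.
Column maxima: Match → 6, Undercut → 5; minimax = 5.
4 ≠ 5, so there is no saddle point; optimal play is mixed.
Let Firm A play Enter with probability p. Expected payoff against Match: 4p + 6(1−p) = −2p + 6; against Undercut: 5p + 2(1−p) = 3p + 2.
Setting these equal: −2p + 6 = 3p + 2 ⇒ −5p = -4 ⇒ p = 4/5, and the value is (-2)·(4/5) + 6 = 22/5.
For Firm B: with q = P(Match), equating Enter's and Stay's payoffs gives −q + 5 = 4q + 2 ⇒ q = 3/5.

1/5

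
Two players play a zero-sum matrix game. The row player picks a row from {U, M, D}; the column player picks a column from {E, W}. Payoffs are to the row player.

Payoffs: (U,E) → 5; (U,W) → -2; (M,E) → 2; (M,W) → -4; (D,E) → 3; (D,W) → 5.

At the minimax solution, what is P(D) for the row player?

Row minima: U → -2, M → -4, D → 3; maximin = 3.
Column maxima: E → 5, W → 5; minimax = 5.
3 ≠ 5, so there is no saddle point; optimal play is mixed.
M is strictly dominated by U, so the row player never plays it.
On the remaining 2×2 (U, D vs E, W):
Let the row player play U with probability p. Expected payoff against E: 5p + 3(1−p) = 2p + 3; against W: (-2)p + 5(1−p) = −7p + 5.
Setting these equal: 2p + 3 = −7p + 5 ⇒ 9p = 2 ⇒ p = 2/9, and the value is (2)·(2/9) + 3 = 31/9.
For the column player: with q = P(E), equating U's and D's payoffs gives 7q − 2 = −2q + 5 ⇒ q = 7/9.

7/9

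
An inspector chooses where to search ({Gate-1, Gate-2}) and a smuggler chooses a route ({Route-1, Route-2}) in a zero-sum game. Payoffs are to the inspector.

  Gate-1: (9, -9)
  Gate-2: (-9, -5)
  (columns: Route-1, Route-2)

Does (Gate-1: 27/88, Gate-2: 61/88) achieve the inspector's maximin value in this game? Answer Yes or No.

Against Route-1 this mix gives (27/88)·9 + (61/88)·(-9) = -153/44.
Against Route-2 this mix gives (27/88)·(-9) + (61/88)·(-5) = -137/22.
The smuggler will play Route-2, holding the inspector to -137/22. Shifting weight toward the row that does better against Route-2 would raise this floor (the equalizing mix achieves -63/11 against both Route-2 and Route-1), so the proposed strategy is not optimal.

No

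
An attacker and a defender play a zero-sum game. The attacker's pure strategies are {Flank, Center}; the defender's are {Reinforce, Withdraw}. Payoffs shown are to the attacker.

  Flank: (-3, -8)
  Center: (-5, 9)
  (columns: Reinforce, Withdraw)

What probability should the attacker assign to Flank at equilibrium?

Row minima: Flank → -8, Center → -5; maximin = -5.
Column maxima: Reinforce → -3, Withdraw → 9; minimax = -3.
-5 ≠ -3, so there is no saddle point; optimal play is mixed.
Let the attacker play Flank with probability p. Expected payoff against Reinforce: (-3)p + (-5)(1−p) = 2p − 5; against Withdraw: (-8)p + 9(1−p) = −17p + 9.
Setting these equal: 2p − 5 = −17p + 9 ⇒ 19p = 14 ⇒ p = 14/19, and the value is (2)·(14/19) − 5 = -67/19.
For the defender: with q = P(Reinforce), equating Flank's and Center's payoffs gives 5q − 8 = −14q + 9 ⇒ q = 17/19.

14/19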